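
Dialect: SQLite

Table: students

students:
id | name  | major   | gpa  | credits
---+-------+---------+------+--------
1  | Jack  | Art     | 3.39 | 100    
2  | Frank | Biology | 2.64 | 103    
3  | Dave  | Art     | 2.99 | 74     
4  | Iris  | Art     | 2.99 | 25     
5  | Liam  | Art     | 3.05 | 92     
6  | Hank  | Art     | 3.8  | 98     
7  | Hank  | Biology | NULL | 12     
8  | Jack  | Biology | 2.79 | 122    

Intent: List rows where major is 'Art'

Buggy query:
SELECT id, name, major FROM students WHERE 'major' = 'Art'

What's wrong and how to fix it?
Bug: 'major' in single quotes is a string literal, not the column; the comparison is literal-vs-literal and never true

Fix: Remove the quotes around the column name (or use double quotes for an identifier)

Corrected query:
SELECT id, name, major FROM students WHERE major = 'Art'

Result:
id | name | major
---+------+------
1  | Jack | Art  
3  | Dave | Art  
4  | Iris | Art  
5  | Liam | Art  
6  | Hank | Art  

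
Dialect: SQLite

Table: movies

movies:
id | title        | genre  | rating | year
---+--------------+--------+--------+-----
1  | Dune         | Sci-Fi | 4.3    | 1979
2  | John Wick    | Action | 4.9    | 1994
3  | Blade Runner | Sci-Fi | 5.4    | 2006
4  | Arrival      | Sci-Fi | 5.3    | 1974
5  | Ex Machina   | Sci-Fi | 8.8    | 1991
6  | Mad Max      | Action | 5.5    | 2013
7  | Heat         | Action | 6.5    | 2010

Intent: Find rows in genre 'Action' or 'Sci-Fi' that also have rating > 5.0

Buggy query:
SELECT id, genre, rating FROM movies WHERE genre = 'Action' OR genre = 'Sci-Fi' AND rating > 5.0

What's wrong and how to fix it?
Bug: Without parentheses, AND is evaluated before OR, so the rating filter only applies to the 'Sci-Fi' branch

Fix: Group the OR with parentheses (or use IN), then AND the threshold

Corrected query:
SELECT id, genre, rating FROM movies WHERE (genre = 'Action' OR genre = 'Sci-Fi') AND rating > 5.0

Result:
id | genre  | rating
---+--------+-------
3  | Sci-Fi | 5.4   
4  | Sci-Fi | 5.3   
5  | Sci-Fi | 8.8   
6  | Action | 5.5   
7  | Action | 6.5   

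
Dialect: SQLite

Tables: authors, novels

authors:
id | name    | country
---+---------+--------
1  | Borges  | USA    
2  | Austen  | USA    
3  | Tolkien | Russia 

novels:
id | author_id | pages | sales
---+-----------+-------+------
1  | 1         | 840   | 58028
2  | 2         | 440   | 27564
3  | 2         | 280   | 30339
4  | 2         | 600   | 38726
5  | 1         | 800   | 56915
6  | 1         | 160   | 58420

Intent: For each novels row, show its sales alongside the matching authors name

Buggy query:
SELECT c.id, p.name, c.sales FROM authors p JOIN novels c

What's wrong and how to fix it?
Bug: Missing join condition: each novels row is matched to all authors rows instead of just its own

Fix: Add ON c.author_id = p.id to the JOIN

Corrected query:
SELECT c.id, p.name, c.sales FROM authors p JOIN novels c ON c.author_id = p.id

Result:
id | name   | sales
---+--------+------
1  | Borges | 58028
2  | Austen | 27564
3  | Austen | 30339
4  | Austen | 38726
5  | Borges | 56915
6  | Borges | 58420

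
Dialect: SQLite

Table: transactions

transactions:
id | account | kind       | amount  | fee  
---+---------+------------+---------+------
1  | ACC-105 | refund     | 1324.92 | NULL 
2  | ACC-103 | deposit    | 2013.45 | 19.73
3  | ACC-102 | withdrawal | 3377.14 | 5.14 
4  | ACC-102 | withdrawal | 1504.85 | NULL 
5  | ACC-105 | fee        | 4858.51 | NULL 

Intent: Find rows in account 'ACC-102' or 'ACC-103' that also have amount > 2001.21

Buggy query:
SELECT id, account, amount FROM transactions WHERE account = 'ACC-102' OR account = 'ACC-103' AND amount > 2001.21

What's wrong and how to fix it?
Bug: Without parentheses, AND is evaluated before OR, so the amount filter only applies to the 'ACC-103' branch

Fix: Group the OR with parentheses (or use IN), then AND the threshold

Corrected query:
SELECT id, account, amount FROM transactions WHERE (account = 'ACC-102' OR account = 'ACC-103') AND amount > 2001.21

Result:
id | account | amount 
---+---------+--------
2  | ACC-103 | 2013.45
3  | ACC-102 | 3377.14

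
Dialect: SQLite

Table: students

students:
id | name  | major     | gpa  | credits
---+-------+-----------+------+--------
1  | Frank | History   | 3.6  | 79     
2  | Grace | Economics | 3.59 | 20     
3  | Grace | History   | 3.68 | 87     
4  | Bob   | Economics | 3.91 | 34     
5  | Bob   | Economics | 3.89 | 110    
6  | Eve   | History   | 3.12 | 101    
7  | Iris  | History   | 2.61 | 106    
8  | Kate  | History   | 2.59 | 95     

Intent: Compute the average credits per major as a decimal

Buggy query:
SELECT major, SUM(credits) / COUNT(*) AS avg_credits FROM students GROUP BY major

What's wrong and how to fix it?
Bug: SUM(credits) and COUNT(*) are both integers; the division truncates the fractional part

Fix: Cast one side to REAL so the division keeps the fractional part

Corrected query:
SELECT major, SUM(credits) * 1.0 / COUNT(*) AS avg_credits FROM students GROUP BY major

Result:
major     | avg_credits
----------+------------
Economics | 54.666667  
History   | 93.6       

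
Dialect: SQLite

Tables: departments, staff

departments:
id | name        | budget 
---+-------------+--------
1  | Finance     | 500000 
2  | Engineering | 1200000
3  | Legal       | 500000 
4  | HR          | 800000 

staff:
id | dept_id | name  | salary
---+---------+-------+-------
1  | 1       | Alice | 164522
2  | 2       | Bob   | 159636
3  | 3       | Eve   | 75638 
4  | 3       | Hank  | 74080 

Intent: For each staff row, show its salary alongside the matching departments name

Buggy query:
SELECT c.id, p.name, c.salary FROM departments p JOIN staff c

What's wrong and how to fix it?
Bug: JOIN with no ON clause produces a cartesian product; every staff row pairs with every departments row

Fix: Specify the join condition linking the foreign key to the parent id

Corrected query:
SELECT c.id, p.name, c.salary FROM departments p JOIN staff c ON c.dept_id = p.id

Result:
id | name        | salary
---+-------------+-------
1  | Finance     | 164522
2  | Engineering | 159636
3  | Legal       | 75638 
4  | Legal       | 74080 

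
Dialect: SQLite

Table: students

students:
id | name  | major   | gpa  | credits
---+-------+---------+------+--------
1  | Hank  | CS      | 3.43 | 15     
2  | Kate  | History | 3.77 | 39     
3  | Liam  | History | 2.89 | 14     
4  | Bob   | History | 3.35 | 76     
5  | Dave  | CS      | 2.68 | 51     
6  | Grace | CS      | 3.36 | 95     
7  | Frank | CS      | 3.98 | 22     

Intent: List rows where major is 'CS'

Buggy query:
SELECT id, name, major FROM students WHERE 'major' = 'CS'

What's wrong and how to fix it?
Bug: 'major' in single quotes is a string literal, not the column; the comparison is literal-vs-literal and never true

Fix: Remove the quotes around the column name (or use double quotes for an identifier)

Corrected query:
SELECT id, name, major FROM students WHERE major = 'CS'

Result:
id | name  | major
---+-------+------
1  | Hank  | CS   
5  | Dave  | CS   
6  | Grace | CS   
7  | Frank | CS   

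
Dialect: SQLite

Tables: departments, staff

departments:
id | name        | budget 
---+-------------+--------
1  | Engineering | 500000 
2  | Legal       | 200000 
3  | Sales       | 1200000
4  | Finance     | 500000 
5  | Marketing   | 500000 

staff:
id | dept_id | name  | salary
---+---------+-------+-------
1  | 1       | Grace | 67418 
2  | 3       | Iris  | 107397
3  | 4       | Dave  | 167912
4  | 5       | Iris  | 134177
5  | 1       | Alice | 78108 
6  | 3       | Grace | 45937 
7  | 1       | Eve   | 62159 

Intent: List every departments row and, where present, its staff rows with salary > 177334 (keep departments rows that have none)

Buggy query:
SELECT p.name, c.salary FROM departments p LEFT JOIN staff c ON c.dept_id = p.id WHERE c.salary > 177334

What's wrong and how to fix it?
Bug: Filtering c.salary in WHERE discards the NULL rows produced by LEFT JOIN, turning it into an inner join

Fix: Put 'c.salary > 177334' in the JOIN's ON clause instead of WHERE

Corrected query:
SELECT p.name, c.salary FROM departments p LEFT JOIN staff c ON c.dept_id = p.id AND c.salary > 177334

Result:
name        | salary
------------+-------
Engineering | NULL  
Legal       | NULL  
Sales       | NULL  
Finance     | NULL  
Marketing   | NULL  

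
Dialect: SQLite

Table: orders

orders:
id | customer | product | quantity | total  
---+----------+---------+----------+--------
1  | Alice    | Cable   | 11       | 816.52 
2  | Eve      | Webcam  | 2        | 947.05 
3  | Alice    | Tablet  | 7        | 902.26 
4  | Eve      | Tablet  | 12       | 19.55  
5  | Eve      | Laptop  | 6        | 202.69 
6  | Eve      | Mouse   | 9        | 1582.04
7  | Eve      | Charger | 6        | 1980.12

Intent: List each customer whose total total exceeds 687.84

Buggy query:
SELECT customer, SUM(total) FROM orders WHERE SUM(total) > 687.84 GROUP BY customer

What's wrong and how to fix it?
Bug: WHERE runs before GROUP BY, so aggregates aren't available there

Fix: Use HAVING (which filters groups after aggregation) instead of WHERE

Corrected query:
SELECT customer, SUM(total) FROM orders GROUP BY customer HAVING SUM(total) > 687.84

Result:
customer | SUM(total)
---------+-----------
Alice    | 1718.78   
Eve      | 4731.45   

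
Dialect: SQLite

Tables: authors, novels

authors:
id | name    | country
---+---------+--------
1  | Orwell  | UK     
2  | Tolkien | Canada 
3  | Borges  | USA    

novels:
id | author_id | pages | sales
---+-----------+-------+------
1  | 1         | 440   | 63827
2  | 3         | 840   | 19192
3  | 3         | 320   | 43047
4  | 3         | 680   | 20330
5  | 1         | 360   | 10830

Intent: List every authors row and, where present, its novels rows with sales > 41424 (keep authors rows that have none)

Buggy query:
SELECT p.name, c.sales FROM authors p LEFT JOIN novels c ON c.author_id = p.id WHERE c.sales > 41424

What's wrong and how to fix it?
Bug: A WHERE condition on the right-hand table after LEFT JOIN drops unmatched parents

Fix: Put 'c.sales > 41424' in the JOIN's ON clause instead of WHERE

Corrected query:
SELECT p.name, c.sales FROM authors p LEFT JOIN novels c ON c.author_id = p.id AND c.sales > 41424

Result:
name    | sales
--------+------
Orwell  | 63827
Tolkien | NULL 
Borges  | 43047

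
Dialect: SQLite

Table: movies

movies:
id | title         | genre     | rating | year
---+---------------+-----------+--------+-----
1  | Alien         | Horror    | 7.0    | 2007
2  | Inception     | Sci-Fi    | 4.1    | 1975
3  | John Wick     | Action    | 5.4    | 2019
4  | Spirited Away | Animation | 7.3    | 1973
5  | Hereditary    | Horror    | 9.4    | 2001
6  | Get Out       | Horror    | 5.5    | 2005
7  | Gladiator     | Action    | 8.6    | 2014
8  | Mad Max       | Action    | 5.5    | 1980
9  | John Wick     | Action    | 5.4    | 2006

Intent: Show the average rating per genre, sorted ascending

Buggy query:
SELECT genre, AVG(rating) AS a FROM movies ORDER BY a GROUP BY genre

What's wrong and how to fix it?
Bug: ORDER BY appears before GROUP BY; SQL clause order requires GROUP BY first

Fix: Reorder: SELECT … FROM … GROUP BY … ORDER BY …

Corrected query:
SELECT genre, AVG(rating) AS a FROM movies GROUP BY genre ORDER BY a

Result:
genre     | a    
----------+------
Sci-Fi    | 4.1  
Action    | 6.225
Animation | 7.3  
Horror    | 7.3  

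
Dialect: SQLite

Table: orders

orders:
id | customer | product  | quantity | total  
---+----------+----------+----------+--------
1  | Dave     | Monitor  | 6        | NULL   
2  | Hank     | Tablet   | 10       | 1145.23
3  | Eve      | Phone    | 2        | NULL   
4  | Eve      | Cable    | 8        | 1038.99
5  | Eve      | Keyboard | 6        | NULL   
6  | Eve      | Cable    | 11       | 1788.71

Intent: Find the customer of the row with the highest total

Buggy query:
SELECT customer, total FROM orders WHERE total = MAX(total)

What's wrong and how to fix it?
Bug: WHERE is evaluated per row; an aggregate over the whole table isn't defined there

Fix: Wrap MAX in a scalar subquery so WHERE compares against a single value

Corrected query:
SELECT customer, total FROM orders WHERE total = (SELECT MAX(total) FROM orders)

Result:
customer | total  
---------+--------
Eve      | 1788.71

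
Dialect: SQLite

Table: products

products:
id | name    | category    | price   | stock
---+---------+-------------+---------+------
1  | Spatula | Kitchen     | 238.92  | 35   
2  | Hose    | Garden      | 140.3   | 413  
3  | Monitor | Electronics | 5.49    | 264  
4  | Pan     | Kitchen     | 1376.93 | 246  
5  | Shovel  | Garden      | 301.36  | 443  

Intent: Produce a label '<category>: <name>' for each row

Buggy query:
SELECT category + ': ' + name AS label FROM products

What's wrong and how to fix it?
Bug: SQLite uses || for string concatenation; + coerces text to numbers (yielding 0)

Fix: Use the || operator for string concatenation

Corrected query:
SELECT category || ': ' || name AS label FROM products

Result:
label               
--------------------
Kitchen: Spatula    
Garden: Hose        
Electronics: Monitor
Kitchen: Pan        
Garden: Shovel      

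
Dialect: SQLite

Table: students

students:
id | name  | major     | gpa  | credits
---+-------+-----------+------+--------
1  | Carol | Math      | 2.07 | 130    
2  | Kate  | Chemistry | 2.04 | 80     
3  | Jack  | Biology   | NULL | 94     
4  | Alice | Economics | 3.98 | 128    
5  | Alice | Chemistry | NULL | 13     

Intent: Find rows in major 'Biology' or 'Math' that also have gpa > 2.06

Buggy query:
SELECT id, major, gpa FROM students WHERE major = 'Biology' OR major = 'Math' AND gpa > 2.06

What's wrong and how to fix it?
Bug: AND binds tighter than OR, so this parses as major = 'Biology' OR (major = 'Math' AND gpa > 2.06)

Fix: Group the OR with parentheses (or use IN), then AND the threshold

Corrected query:
SELECT id, major, gpa FROM students WHERE (major = 'Biology' OR major = 'Math') AND gpa > 2.06

Result:
id | major | gpa 
---+-------+-----
1  | Math  | 2.07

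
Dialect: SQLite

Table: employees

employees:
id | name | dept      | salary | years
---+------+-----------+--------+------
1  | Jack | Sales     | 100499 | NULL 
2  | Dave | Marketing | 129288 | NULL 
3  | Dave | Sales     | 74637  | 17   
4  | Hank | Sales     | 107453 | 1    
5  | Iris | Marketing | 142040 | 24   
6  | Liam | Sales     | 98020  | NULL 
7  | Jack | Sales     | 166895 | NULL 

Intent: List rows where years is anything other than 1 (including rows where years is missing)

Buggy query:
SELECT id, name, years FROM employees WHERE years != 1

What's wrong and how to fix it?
Bug: 'years != 1' is unknown when years is NULL, so NULL rows are silently excluded

Fix: Add an explicit OR years IS NULL to include the missing-value rows

Corrected query:
SELECT id, name, years FROM employees WHERE years != 1 OR years IS NULL

Result:
id | name | years
---+------+------
1  | Jack | NULL 
2  | Dave | NULL 
3  | Dave | 17   
5  | Iris | 24   
6  | Liam | NULL 
7  | Jack | NULL 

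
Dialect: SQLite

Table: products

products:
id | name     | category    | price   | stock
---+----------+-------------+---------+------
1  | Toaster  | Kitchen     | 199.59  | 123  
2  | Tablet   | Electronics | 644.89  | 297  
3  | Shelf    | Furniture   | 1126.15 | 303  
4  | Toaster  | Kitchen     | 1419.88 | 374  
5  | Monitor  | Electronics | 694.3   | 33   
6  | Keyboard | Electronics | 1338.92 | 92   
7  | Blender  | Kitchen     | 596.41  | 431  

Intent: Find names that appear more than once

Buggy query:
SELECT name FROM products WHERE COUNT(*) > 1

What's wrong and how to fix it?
Bug: WHERE can't reference COUNT(*); aggregates are computed after WHERE

Fix: GROUP BY name, then filter groups with HAVING COUNT(*) > 1

Corrected query:
SELECT name FROM products GROUP BY name HAVING COUNT(*) > 1

Result:
name   
-------
Toaster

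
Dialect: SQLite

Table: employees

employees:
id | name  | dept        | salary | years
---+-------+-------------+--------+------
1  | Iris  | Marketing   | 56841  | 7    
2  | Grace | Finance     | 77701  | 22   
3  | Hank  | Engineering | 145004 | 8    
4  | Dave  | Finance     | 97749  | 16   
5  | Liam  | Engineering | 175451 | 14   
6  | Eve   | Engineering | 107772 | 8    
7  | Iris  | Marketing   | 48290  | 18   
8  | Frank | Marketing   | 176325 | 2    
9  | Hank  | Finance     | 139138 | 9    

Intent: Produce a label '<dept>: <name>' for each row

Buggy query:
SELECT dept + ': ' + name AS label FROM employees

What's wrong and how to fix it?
Bug: SQLite uses || for string concatenation; + coerces text to numbers (yielding 0)

Fix: Use the || operator for string concatenation

Corrected query:
SELECT dept || ': ' || name AS label FROM employees

Result:
label            
-----------------
Marketing: Iris  
Finance: Grace   
Engineering: Hank
Finance: Dave    
Engineering: Liam
Engineering: Eve 
Marketing: Iris  
Marketing: Frank 
Finance: Hank    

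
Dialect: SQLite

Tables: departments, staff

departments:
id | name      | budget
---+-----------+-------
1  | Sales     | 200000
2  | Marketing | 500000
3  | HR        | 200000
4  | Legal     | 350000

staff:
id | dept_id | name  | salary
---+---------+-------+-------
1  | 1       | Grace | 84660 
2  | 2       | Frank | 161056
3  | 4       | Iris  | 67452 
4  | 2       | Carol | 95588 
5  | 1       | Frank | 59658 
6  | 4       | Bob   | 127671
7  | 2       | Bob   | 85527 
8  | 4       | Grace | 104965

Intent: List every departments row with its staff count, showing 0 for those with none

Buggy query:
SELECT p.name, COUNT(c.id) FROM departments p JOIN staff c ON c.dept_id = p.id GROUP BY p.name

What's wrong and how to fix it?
Bug: INNER JOIN drops departments rows that have no matching staff rows

Fix: Use LEFT JOIN so parents without children still appear (COUNT(c.id) gives 0)

Corrected query:
SELECT p.name, COUNT(c.id) FROM departments p LEFT JOIN staff c ON c.dept_id = p.id GROUP BY p.name

Result:
name      | COUNT(c.id)
----------+------------
HR        | 0          
Legal     | 3          
Marketing | 3          
Sales     | 2          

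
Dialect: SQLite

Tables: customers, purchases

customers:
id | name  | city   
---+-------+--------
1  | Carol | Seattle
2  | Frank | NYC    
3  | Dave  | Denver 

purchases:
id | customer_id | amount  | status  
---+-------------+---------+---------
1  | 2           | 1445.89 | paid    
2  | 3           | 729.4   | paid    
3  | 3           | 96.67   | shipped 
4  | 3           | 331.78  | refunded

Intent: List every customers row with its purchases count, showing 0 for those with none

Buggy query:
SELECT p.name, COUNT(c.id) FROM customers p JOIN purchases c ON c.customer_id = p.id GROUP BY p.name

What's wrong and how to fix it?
Bug: INNER JOIN drops customers rows that have no matching purchases rows

Fix: Switch to LEFT JOIN to retain unmatched parent rows

Corrected query:
SELECT p.name, COUNT(c.id) FROM customers p LEFT JOIN purchases c ON c.customer_id = p.id GROUP BY p.name

Result:
name  | COUNT(c.id)
------+------------
Carol | 0          
Dave  | 3          
Frank | 1          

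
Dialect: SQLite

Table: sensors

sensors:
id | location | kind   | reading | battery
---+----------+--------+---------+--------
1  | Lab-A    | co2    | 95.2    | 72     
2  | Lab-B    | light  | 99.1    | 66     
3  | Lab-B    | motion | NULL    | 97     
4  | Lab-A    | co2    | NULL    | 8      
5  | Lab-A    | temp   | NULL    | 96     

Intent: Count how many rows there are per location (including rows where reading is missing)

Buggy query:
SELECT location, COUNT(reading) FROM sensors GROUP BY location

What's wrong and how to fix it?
Bug: COUNT(column) counts non-NULL values only; rows with NULL reading aren't counted

Fix: Replace COUNT(reading) with COUNT(*)

Corrected query:
SELECT location, COUNT(*) FROM sensors GROUP BY location

Result:
location | COUNT(*)
---------+---------
Lab-A    | 3       
Lab-B    | 2       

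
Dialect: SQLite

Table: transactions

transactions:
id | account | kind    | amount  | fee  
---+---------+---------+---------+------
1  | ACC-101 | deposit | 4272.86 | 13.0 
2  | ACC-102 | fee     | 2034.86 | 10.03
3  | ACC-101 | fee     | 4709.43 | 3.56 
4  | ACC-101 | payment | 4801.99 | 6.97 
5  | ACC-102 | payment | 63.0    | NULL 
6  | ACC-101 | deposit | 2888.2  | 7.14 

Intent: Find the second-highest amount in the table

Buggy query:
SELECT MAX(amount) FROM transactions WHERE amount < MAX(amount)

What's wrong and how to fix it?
Bug: MAX(amount) on the right of the comparison is an aggregate-in-WHERE error

Fix: Compute the overall MAX in a subquery, then take MAX of rows below it

Corrected query:
SELECT MAX(amount) FROM transactions WHERE amount < (SELECT MAX(amount) FROM transactions)

Result:
MAX(amount)
-----------
4709.43    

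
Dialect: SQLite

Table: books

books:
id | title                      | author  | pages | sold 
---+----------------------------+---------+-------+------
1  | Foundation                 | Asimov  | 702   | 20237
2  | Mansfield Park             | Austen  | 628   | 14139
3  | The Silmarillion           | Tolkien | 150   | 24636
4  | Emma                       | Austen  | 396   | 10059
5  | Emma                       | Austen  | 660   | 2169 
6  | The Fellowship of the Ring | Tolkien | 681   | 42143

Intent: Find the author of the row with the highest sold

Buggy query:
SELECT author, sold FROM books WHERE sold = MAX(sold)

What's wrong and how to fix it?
Bug: WHERE is evaluated per row; an aggregate over the whole table isn't defined there

Fix: Wrap MAX in a scalar subquery so WHERE compares against a single value

Corrected query:
SELECT author, sold FROM books WHERE sold = (SELECT MAX(sold) FROM books)

Result:
author  | sold 
--------+------
Tolkien | 42143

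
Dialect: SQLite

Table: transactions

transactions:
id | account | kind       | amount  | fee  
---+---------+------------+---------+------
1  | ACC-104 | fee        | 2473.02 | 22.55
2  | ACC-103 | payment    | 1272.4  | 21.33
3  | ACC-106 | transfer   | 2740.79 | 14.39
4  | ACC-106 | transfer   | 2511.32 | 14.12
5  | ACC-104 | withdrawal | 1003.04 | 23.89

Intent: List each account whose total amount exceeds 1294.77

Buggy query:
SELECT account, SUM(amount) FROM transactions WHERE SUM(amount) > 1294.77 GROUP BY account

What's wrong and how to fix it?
Bug: WHERE runs before GROUP BY, so aggregates aren't available there

Fix: Use HAVING (which filters groups after aggregation) instead of WHERE

Corrected query:
SELECT account, SUM(amount) FROM transactions GROUP BY account HAVING SUM(amount) > 1294.77

Result:
account | SUM(amount)
--------+------------
ACC-104 | 3476.06    
ACC-106 | 5252.11    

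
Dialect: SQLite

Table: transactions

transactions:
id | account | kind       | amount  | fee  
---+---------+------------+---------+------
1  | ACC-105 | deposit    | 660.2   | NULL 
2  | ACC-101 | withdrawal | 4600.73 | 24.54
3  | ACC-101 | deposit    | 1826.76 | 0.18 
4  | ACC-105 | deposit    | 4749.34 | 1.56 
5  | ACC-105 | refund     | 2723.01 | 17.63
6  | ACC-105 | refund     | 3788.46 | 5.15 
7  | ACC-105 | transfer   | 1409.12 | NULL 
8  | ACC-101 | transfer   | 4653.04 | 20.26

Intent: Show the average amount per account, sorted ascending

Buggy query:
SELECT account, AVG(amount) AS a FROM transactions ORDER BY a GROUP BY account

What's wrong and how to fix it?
Bug: ORDER BY appears before GROUP BY; SQL clause order requires GROUP BY first

Fix: Reorder: SELECT … FROM … GROUP BY … ORDER BY …

Corrected query:
SELECT account, AVG(amount) AS a FROM transactions GROUP BY account ORDER BY a

Result:
account | a       
--------+---------
ACC-105 | 2666.026
ACC-101 | 3693.51 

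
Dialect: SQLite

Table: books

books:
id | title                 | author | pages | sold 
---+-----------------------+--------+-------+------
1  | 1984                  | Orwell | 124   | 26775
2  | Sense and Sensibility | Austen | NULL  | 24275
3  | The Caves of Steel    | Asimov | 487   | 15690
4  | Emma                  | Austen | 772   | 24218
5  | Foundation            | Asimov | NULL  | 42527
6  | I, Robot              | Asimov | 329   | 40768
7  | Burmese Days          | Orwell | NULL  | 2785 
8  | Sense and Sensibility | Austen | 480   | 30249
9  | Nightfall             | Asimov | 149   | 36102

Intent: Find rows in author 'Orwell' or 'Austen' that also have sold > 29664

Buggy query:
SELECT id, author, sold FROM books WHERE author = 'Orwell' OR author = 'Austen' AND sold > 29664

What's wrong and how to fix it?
Bug: Without parentheses, AND is evaluated before OR, so the sold filter only applies to the 'Austen' branch

Fix: Add parentheses around the OR so the AND applies to both alternatives

Corrected query:
SELECT id, author, sold FROM books WHERE (author = 'Orwell' OR author = 'Austen') AND sold > 29664

Result:
id | author | sold 
---+--------+------
8  | Austen | 30249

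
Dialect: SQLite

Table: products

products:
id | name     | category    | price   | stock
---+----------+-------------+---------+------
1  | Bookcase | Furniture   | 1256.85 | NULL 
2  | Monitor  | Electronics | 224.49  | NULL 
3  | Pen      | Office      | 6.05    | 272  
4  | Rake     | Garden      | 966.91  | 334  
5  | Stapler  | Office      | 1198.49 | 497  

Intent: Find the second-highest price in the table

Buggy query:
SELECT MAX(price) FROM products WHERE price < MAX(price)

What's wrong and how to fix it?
Bug: MAX(price) on the right of the comparison is an aggregate-in-WHERE error

Fix: Compute the overall MAX in a subquery, then take MAX of rows below it

Corrected query:
SELECT MAX(price) FROM products WHERE price < (SELECT MAX(price) FROM products)

Result:
MAX(price)
----------
1198.49   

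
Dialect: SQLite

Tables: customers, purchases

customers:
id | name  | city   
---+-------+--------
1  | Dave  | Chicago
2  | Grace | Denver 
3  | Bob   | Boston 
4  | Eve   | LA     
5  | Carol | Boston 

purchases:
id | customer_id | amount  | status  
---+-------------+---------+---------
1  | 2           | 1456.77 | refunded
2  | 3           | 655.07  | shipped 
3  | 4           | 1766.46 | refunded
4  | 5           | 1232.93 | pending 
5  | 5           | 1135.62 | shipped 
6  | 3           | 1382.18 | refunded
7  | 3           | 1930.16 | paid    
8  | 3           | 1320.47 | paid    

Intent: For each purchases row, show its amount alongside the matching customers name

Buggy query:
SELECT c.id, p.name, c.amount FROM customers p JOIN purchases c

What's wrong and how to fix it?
Bug: Missing join condition: each purchases row is matched to all customers rows instead of just its own

Fix: Add ON c.customer_id = p.id to the JOIN

Corrected query:
SELECT c.id, p.name, c.amount FROM customers p JOIN purchases c ON c.customer_id = p.id

Result:
id | name  | amount 
---+-------+--------
1  | Grace | 1456.77
2  | Bob   | 655.07 
3  | Eve   | 1766.46
4  | Carol | 1232.93
5  | Carol | 1135.62
6  | Bob   | 1382.18
7  | Bob   | 1930.16
8  | Bob   | 1320.47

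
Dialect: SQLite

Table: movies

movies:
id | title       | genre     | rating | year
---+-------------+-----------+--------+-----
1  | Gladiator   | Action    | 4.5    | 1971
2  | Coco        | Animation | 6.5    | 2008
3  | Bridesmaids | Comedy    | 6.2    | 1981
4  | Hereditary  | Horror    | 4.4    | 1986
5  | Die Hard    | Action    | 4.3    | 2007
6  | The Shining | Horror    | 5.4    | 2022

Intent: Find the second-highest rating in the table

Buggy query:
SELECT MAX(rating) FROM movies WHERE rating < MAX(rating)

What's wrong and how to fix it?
Bug: The inner MAX is an aggregate inside WHERE, which is not allowed

Fix: Compute the overall MAX in a subquery, then take MAX of rows below it

Corrected query:
SELECT MAX(rating) FROM movies WHERE rating < (SELECT MAX(rating) FROM movies)

Result:
MAX(rating)
-----------
6.2        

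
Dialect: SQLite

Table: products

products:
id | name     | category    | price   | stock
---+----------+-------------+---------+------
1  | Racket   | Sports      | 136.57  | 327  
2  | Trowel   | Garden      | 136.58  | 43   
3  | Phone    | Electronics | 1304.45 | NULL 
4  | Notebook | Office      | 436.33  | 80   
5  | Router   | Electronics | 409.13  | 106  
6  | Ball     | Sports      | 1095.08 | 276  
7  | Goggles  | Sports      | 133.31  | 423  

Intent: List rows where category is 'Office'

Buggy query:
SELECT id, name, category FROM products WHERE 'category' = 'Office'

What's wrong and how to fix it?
Bug: Single quotes denote string literals in SQL; the column name is being compared as a constant string

Fix: Reference the column as category without single quotes

Corrected query:
SELECT id, name, category FROM products WHERE category = 'Office'

Result:
id | name     | category
---+----------+---------
4  | Notebook | Office  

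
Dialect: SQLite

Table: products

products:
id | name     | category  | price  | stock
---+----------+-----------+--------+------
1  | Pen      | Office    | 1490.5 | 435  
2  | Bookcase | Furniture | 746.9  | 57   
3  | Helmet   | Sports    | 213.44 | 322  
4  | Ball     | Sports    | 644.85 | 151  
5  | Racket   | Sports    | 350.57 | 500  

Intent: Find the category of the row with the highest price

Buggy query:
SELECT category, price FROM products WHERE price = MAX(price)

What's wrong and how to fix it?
Bug: MAX(price) is an aggregate and cannot be used directly in WHERE

Fix: Wrap MAX in a scalar subquery so WHERE compares against a single value

Corrected query:
SELECT category, price FROM products WHERE price = (SELECT MAX(price) FROM products)

Result:
category | price 
---------+-------
Office   | 1490.5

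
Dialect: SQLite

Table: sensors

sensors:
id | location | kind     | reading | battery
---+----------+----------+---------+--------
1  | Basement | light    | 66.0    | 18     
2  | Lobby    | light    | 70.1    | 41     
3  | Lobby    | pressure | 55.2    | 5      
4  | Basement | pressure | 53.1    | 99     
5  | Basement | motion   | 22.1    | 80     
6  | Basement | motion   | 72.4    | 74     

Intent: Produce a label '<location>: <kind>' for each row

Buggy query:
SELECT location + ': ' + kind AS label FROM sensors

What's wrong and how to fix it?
Bug: SQLite uses || for string concatenation; + coerces text to numbers (yielding 0)

Fix: Replace + with || to concatenate text

Corrected query:
SELECT location || ': ' || kind AS label FROM sensors

Result:
label             
------------------
Basement: light   
Lobby: light      
Lobby: pressure   
Basement: pressure
Basement: motion  
Basement: motion  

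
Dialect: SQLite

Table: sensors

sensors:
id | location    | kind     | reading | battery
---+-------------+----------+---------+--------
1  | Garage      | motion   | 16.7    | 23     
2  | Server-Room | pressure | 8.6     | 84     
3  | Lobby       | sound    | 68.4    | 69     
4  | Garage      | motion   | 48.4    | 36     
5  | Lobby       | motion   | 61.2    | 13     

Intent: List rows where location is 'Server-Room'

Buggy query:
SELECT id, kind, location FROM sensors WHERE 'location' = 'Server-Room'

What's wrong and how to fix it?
Bug: 'location' in single quotes is a string literal, not the column; the comparison is literal-vs-literal and never true

Fix: Remove the quotes around the column name (or use double quotes for an identifier)

Corrected query:
SELECT id, kind, location FROM sensors WHERE location = 'Server-Room'

Result:
id | kind     | location   
---+----------+------------
2  | pressure | Server-Room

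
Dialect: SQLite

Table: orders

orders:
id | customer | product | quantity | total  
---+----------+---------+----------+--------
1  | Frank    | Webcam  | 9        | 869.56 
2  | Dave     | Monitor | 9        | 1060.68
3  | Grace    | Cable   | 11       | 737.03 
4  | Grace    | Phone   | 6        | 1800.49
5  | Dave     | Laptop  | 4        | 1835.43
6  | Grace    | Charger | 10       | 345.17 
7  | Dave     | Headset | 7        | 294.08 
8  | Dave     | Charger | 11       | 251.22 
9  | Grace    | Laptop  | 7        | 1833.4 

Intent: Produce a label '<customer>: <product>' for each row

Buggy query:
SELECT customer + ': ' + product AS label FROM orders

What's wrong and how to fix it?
Bug: SQLite uses || for string concatenation; + coerces text to numbers (yielding 0)

Fix: Use the || operator for string concatenation

Corrected query:
SELECT customer || ': ' || product AS label FROM orders

Result:
label         
--------------
Frank: Webcam 
Dave: Monitor 
Grace: Cable  
Grace: Phone  
Dave: Laptop  
Grace: Charger
Dave: Headset 
Dave: Charger 
Grace: Laptop 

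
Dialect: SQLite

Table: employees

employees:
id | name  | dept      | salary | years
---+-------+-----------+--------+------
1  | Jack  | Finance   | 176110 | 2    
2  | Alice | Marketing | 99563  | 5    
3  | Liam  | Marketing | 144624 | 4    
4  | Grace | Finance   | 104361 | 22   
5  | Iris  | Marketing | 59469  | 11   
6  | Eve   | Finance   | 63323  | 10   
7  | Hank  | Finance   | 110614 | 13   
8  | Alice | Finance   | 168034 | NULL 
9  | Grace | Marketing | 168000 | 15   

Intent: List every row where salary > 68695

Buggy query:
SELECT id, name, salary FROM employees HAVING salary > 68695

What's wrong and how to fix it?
Bug: HAVING filters the output of aggregation, but this query has no GROUP BY and no aggregate functions, so SQLite rejects it (HAVING clause on a non-aggregate query); the condition here is per row

Fix: Use WHERE for row-level filtering

Corrected query:
SELECT id, name, salary FROM employees WHERE salary > 68695

Result:
id | name  | salary
---+-------+-------
1  | Jack  | 176110
2  | Alice | 99563 
3  | Liam  | 144624
4  | Grace | 104361
7  | Hank  | 110614
8  | Alice | 168034
9  | Grace | 168000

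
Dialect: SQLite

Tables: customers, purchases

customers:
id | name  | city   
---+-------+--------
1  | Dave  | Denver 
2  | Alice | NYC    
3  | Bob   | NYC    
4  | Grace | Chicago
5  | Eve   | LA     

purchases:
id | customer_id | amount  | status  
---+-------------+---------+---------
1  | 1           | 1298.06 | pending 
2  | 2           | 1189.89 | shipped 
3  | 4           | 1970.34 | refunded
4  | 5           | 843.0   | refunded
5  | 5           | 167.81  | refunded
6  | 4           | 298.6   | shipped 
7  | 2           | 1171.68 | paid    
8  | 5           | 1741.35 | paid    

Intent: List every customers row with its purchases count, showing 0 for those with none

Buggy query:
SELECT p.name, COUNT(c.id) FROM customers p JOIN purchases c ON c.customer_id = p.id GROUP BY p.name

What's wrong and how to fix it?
Bug: An inner join excludes parents with zero children

Fix: Switch to LEFT JOIN to retain unmatched parent rows

Corrected query:
SELECT p.name, COUNT(c.id) FROM customers p LEFT JOIN purchases c ON c.customer_id = p.id GROUP BY p.name

Result:
name  | COUNT(c.id)
------+------------
Alice | 2          
Bob   | 0          
Dave  | 1          
Eve   | 3          
Grace | 2          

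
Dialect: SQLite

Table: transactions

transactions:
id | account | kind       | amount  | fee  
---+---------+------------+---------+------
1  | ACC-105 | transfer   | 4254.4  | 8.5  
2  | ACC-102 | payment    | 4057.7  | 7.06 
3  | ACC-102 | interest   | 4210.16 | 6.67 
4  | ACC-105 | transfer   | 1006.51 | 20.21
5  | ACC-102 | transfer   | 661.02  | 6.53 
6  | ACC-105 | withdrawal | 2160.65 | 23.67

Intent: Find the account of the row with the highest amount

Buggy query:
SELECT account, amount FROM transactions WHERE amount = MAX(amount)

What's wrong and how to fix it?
Bug: WHERE is evaluated per row; an aggregate over the whole table isn't defined there

Fix: Use a subquery: WHERE amount = (SELECT MAX(amount) FROM transactions)

Corrected query:
SELECT account, amount FROM transactions WHERE amount = (SELECT MAX(amount) FROM transactions)

Result:
account | amount
--------+-------
ACC-105 | 4254.4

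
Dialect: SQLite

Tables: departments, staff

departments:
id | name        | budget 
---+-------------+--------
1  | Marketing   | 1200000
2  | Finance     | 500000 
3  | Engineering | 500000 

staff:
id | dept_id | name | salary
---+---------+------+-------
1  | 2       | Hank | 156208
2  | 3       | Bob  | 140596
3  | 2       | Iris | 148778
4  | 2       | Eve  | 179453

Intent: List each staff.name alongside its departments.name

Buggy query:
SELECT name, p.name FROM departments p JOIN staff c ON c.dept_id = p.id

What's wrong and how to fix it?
Bug: 'name' exists in both joined tables, so the database can't tell which one is meant

Fix: Qualify the column with its table alias (c.name)

Corrected query:
SELECT c.name, p.name FROM departments p JOIN staff c ON c.dept_id = p.id

Result:
name | name       
-----+------------
Hank | Finance    
Bob  | Engineering
Iris | Finance    
Eve  | Finance    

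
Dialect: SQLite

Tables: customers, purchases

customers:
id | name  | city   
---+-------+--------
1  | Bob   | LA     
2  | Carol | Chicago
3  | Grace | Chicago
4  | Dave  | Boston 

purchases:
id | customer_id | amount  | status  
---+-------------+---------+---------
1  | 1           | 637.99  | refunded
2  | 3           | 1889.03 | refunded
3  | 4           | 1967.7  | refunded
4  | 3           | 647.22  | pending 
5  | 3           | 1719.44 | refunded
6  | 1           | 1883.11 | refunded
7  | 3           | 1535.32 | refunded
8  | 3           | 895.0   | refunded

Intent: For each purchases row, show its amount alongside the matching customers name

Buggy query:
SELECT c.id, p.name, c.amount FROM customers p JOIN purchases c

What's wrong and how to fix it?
Bug: JOIN with no ON clause produces a cartesian product; every purchases row pairs with every customers row

Fix: Add ON c.customer_id = p.id to the JOIN

Corrected query:
SELECT c.id, p.name, c.amount FROM customers p JOIN purchases c ON c.customer_id = p.id

Result:
id | name  | amount 
---+-------+--------
1  | Bob   | 637.99 
2  | Grace | 1889.03
3  | Dave  | 1967.7 
4  | Grace | 647.22 
5  | Grace | 1719.44
6  | Bob   | 1883.11
7  | Grace | 1535.32
8  | Grace | 895    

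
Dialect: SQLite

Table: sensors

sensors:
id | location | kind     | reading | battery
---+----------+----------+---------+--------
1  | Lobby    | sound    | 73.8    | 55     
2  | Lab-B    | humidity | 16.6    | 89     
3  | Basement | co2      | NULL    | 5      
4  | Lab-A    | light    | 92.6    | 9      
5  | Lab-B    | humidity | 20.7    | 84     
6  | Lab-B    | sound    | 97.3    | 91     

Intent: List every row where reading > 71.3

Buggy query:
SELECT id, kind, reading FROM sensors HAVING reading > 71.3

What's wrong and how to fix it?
Bug: This is a non-aggregate query (no GROUP BY, no aggregates), so in SQLite the HAVING clause is invalid here; a row-level condition belongs in WHERE

Fix: Use WHERE for row-level filtering

Corrected query:
SELECT id, kind, reading FROM sensors WHERE reading > 71.3

Result:
id | kind  | reading
---+-------+--------
1  | sound | 73.8   
4  | light | 92.6   
6  | sound | 97.3   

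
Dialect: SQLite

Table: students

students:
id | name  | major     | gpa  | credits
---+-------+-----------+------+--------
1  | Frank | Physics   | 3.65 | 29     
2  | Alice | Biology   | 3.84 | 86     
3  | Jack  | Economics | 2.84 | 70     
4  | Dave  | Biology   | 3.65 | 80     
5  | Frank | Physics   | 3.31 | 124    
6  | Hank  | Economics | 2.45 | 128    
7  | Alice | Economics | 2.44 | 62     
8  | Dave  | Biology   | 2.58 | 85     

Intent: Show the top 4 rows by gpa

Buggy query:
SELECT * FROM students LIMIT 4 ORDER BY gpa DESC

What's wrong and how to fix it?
Bug: ORDER BY cannot follow LIMIT; LIMIT is the final clause

Fix: Swap the clauses: ORDER BY first, then LIMIT

Corrected query:
SELECT * FROM students ORDER BY gpa DESC LIMIT 4

Result:
id | name  | major   | gpa  | credits
---+-------+---------+------+--------
2  | Alice | Biology | 3.84 | 86     
1  | Frank | Physics | 3.65 | 29     
4  | Dave  | Biology | 3.65 | 80     
5  | Frank | Physics | 3.31 | 124    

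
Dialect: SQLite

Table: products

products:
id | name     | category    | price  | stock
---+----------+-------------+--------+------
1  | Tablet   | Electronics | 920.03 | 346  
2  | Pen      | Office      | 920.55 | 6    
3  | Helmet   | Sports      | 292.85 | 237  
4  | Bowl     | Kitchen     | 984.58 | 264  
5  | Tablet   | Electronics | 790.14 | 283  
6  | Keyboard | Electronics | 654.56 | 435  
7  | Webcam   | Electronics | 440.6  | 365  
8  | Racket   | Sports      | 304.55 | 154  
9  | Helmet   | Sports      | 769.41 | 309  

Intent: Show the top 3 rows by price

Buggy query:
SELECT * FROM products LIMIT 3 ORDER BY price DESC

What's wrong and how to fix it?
Bug: ORDER BY cannot follow LIMIT; LIMIT is the final clause

Fix: Sort with ORDER BY, then apply LIMIT

Corrected query:
SELECT * FROM products ORDER BY price DESC LIMIT 3

Result:
id | name   | category    | price  | stock
---+--------+-------------+--------+------
4  | Bowl   | Kitchen     | 984.58 | 264  
2  | Pen    | Office      | 920.55 | 6    
1  | Tablet | Electronics | 920.03 | 346  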